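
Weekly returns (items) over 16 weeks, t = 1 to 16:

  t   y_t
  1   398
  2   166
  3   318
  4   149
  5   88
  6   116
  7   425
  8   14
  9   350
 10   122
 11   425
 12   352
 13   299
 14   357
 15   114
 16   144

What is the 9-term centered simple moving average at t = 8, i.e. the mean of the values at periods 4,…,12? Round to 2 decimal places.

226.78

Sum of periods 4–12: 149 + 88 + 116 + 425 + 14 + 350 + 122 + 425 + 352 = 2041
Divide by 9: 2041 / 9 = 226.78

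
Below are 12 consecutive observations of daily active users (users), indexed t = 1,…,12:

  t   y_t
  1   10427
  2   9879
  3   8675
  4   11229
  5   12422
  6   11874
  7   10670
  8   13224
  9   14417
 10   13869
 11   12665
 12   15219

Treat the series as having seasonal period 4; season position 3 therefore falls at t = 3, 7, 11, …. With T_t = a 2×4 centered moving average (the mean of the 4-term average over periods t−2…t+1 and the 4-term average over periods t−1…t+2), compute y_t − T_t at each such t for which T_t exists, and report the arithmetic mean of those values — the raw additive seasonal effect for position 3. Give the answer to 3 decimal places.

Season position 3 occurs at t = 3, 7 (where T_t is defined).
t=3: T_3 = 10301.87500; y_3 − T_3 = 8675 − 10301.87500 = -1626.87500
t=7: T_7 = 12296.87500; y_7 − T_7 = 10670 − 12296.87500 = -1626.87500
Mean deviation: (-1626.87500 + -1626.87500) / 2 = -1626.875

-1626.875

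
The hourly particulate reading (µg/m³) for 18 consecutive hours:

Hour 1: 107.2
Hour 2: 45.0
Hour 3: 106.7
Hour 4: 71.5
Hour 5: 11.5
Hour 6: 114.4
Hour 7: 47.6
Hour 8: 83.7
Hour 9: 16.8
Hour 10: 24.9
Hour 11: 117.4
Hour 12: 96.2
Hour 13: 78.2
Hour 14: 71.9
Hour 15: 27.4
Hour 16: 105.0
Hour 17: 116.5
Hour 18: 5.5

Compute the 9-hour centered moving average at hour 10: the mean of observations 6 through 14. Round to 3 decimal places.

72.344

Sum of periods 6–14: 114.4 + 47.6 + 83.7 + 16.8 + 24.9 + 117.4 + 96.2 + 78.2 + 71.9 = 651.1
Divide by 9: 651.1 / 9 = 72.344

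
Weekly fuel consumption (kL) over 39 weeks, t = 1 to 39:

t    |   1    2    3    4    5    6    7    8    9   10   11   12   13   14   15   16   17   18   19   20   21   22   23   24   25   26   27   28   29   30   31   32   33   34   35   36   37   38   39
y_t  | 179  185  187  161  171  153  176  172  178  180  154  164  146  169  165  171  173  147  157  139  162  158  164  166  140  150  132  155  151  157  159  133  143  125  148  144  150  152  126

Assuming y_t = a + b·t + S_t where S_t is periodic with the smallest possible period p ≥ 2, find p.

First differences y_{t+1} − y_t: 6, 2, -26, 10, -18, 23, -4, 6, 2, -26, 10, -18, 23, -4, 6, 2, …
The difference pattern repeats every 7 terms and not for any smaller step, so p = 7.

7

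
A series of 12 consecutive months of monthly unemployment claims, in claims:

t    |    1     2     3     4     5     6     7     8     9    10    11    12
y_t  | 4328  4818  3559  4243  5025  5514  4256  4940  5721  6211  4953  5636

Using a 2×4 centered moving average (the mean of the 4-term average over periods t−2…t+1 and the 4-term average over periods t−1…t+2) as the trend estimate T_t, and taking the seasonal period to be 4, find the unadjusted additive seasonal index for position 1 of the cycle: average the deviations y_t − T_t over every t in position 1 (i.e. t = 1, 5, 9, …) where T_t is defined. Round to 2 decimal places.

Season position 1 occurs at t = 5, 9 (where T_t is defined).
t=5: T_5 = 4672.3750; y_5 − T_5 = 5025 − 4672.3750 = 352.6250
t=9: T_9 = 5369.1250; y_9 − T_9 = 5721 − 5369.1250 = 351.8750
Mean deviation: (352.6250 + 351.8750) / 2 = 352.25

352.25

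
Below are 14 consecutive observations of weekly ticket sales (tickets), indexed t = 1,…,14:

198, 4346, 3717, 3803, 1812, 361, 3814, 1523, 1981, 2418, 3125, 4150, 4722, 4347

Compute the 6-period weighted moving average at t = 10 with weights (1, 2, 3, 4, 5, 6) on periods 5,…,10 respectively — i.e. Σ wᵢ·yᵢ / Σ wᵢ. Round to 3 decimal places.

2118.143

Weighted sum: 1·1812 + 2·361 + 3·3814 + 4·1523 + 5·1981 + 6·2418 = 1812 + 722 + 11442 + 6092 + 9905 + 14508 = 44481
Weight total: 1 + 2 + 3 + 4 + 5 + 6 = 21
WMA = 44481 / 21 = 2118.143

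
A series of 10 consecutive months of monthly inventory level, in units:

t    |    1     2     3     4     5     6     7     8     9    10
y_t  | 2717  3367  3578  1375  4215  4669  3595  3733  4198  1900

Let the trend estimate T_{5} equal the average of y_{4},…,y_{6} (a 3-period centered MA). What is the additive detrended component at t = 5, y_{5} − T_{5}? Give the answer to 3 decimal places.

Trend T_5 = (1375 + 4215 + 4669) / 3 = 10259/3 = 3419.66667
Detrended value: 4215 − 3419.66667 = 795.333

795.333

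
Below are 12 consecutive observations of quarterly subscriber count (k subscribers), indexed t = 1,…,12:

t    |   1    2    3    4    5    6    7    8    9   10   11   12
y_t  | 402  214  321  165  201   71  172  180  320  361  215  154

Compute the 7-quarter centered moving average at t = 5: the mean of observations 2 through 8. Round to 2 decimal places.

Sum of periods 2–8: 214 + 321 + 165 + 201 + 71 + 172 + 180 = 1324
Divide by 7: 1324 / 7 = 189.14

189.14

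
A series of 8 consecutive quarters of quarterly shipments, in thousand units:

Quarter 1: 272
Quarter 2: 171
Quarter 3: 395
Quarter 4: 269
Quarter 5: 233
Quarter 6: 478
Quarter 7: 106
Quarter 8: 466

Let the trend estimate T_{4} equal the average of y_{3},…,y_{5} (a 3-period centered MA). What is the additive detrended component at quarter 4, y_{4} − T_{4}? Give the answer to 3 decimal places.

Trend T_4 = (395 + 269 + 233) / 3 = 897/3 = 299.00000
Detrended value: 269 − 299.00000 = -30.000

-30.000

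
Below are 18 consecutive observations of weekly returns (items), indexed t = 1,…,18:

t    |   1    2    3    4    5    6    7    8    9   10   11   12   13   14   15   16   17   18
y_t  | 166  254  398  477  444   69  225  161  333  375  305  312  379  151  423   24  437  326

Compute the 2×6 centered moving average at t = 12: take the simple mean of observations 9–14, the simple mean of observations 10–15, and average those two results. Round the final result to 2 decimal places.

Sum over 9–14: 333 + 375 + 305 + 312 + 379 + 151 = 1855
Sum over 10–15: 375 + 305 + 312 + 379 + 151 + 423 = 1945
CMA at t=12 = (1855 + 1945) / (2·6) = 3800 / 12 = 316.67

316.67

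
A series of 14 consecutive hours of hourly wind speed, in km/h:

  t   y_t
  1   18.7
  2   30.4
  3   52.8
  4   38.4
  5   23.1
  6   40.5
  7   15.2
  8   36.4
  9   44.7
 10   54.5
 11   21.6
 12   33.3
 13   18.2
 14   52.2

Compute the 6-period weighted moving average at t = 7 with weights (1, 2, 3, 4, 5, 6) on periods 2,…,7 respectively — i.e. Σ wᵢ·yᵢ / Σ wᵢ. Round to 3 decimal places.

30.348

Weighted sum: 1·30.4 + 2·52.8 + 3·38.4 + 4·23.1 + 5·40.5 + 6·15.2 = 30.4 + 105.6 + 115.2 + 92.4 + 202.5 + 91.2 = 637.3
Weight total: 1 + 2 + 3 + 4 + 5 + 6 = 21
WMA = 637.3 / 21 = 30.348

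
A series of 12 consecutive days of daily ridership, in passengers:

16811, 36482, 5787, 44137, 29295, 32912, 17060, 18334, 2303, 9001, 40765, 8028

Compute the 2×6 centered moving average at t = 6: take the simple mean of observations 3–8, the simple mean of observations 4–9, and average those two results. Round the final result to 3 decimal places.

Sum over 3–8: 5787 + 44137 + 29295 + 32912 + 17060 + 18334 = 147525
Sum over 4–9: 44137 + 29295 + 32912 + 17060 + 18334 + 2303 = 144041
CMA at t=6 = (147525 + 144041) / (2·6) = 291566 / 12 = 24297.167

24297.167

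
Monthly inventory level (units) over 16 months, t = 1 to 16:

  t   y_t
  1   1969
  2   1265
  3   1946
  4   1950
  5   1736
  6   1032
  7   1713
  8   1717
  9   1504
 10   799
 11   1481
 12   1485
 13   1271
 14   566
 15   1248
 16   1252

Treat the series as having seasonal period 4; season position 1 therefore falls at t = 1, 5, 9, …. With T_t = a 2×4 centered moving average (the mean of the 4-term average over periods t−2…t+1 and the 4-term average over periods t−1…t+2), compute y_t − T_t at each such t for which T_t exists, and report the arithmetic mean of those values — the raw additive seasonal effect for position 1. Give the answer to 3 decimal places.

99.417

Season position 1 occurs at t = 5, 9, 13 (where T_t is defined).
t=5: T_5 = 1636.87500; y_5 − T_5 = 1736 − 1636.87500 = 99.12500
t=9: T_9 = 1404.25000; y_9 − T_9 = 1504 − 1404.25000 = 99.75000
t=13: T_13 = 1171.62500; y_13 − T_13 = 1271 − 1171.62500 = 99.37500
Mean deviation: (99.12500 + 99.75000 + 99.37500) / 3 = 99.417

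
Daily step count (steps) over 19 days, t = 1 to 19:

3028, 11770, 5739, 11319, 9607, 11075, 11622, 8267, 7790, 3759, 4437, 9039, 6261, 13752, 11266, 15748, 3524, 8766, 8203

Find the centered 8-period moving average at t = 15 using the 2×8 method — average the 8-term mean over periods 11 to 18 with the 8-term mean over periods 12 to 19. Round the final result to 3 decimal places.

Sum over 11–18: 4437 + 9039 + 6261 + 13752 + 11266 + 15748 + 3524 + 8766 = 72793
Sum over 12–19: 9039 + 6261 + 13752 + 11266 + 15748 + 3524 + 8766 + 8203 = 76559
CMA at t=15 = (72793 + 76559) / (2·8) = 149352 / 16 = 9334.500

9334.500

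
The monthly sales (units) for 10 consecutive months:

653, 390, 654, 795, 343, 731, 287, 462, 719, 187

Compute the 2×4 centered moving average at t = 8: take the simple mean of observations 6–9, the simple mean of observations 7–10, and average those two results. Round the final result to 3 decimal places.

Sum over 6–9: 731 + 287 + 462 + 719 = 2199
Sum over 7–10: 287 + 462 + 719 + 187 = 1655
CMA at t=8 = (2199 + 1655) / (2·4) = 3854 / 8 = 481.750

481.750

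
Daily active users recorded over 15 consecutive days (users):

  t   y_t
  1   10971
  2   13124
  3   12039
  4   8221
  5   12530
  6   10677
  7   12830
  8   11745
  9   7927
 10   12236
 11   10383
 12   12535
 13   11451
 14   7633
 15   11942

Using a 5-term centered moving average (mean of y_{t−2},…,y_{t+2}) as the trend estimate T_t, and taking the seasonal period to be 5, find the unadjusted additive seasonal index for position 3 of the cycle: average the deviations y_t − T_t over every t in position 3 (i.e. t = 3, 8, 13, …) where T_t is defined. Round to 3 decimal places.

662.067

Season position 3 occurs at t = 3, 8, 13 (where T_t is defined).
t=3: T_3 = 11377.00000; y_3 − T_3 = 12039 − 11377.00000 = 662.00000
t=8: T_8 = 11083.00000; y_8 − T_8 = 11745 − 11083.00000 = 662.00000
t=13: T_13 = 10788.80000; y_13 − T_13 = 11451 − 10788.80000 = 662.20000
Mean deviation: (662.00000 + 662.00000 + 662.20000) / 3 = 662.067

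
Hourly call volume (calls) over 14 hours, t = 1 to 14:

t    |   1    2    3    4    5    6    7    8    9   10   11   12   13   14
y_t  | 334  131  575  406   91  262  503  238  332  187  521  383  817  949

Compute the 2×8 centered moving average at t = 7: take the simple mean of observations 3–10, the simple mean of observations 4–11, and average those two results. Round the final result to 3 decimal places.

Sum over 3–10: 575 + 406 + 91 + 262 + 503 + 238 + 332 + 187 = 2594
Sum over 4–11: 406 + 91 + 262 + 503 + 238 + 332 + 187 + 521 = 2540
CMA at t=7 = (2594 + 2540) / (2·8) = 5134 / 16 = 320.875

320.875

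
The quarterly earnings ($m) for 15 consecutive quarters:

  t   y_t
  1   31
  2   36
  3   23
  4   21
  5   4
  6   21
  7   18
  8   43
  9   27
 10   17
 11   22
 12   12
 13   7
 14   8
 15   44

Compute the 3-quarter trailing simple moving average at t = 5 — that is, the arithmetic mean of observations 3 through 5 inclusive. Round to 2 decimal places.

Sum of periods 3–5: 23 + 21 + 4 = 48
Divide by 3: 48 / 3 = 16.00

16.00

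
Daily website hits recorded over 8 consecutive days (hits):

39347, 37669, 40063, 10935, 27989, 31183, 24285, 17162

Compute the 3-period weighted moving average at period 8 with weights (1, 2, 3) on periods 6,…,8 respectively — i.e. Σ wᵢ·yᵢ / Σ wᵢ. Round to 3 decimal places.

Weighted sum: 1·31183 + 2·24285 + 3·17162 = 31183 + 48570 + 51486 = 131239
Weight total: 1 + 2 + 3 = 6
WMA = 131239 / 6 = 21873.167

21873.167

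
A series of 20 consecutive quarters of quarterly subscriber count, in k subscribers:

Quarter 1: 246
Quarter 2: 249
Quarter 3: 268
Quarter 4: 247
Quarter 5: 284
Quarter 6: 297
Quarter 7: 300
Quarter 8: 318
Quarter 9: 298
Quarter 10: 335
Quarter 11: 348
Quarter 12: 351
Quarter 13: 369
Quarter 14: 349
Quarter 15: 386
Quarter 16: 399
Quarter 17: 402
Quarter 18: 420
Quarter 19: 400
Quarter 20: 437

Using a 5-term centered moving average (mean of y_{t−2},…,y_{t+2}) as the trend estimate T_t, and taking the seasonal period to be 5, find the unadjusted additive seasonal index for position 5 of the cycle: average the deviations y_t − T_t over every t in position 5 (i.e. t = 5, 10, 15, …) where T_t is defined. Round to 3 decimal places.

Season position 5 occurs at t = 5, 10, 15 (where T_t is defined).
t=5: T_5 = 279.20000; y_5 − T_5 = 284 − 279.20000 = 4.80000
t=10: T_10 = 330.00000; y_10 − T_10 = 335 − 330.00000 = 5.00000
t=15: T_15 = 381.00000; y_15 − T_15 = 386 − 381.00000 = 5.00000
Mean deviation: (4.80000 + 5.00000 + 5.00000) / 3 = 4.933

4.933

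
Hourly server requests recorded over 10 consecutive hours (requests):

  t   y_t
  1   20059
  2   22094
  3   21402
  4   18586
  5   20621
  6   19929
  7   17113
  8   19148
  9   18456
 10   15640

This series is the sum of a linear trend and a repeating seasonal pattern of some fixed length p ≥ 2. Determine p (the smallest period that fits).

3

First differences y_{t+1} − y_t: 2035, -692, -2816, 2035, -692, -2816, 2035, -692, …
The difference pattern repeats every 3 terms and not for any smaller step, so p = 3.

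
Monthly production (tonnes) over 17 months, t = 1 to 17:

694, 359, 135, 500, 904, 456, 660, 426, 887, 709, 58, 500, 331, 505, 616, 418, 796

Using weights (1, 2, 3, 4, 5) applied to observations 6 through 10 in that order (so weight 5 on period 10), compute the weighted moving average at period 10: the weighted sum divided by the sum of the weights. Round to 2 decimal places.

Weighted sum: 1·456 + 2·660 + 3·426 + 4·887 + 5·709 = 456 + 1320 + 1278 + 3548 + 3545 = 10147
Weight total: 1 + 2 + 3 + 4 + 5 = 15
WMA = 10147 / 15 = 676.47

676.47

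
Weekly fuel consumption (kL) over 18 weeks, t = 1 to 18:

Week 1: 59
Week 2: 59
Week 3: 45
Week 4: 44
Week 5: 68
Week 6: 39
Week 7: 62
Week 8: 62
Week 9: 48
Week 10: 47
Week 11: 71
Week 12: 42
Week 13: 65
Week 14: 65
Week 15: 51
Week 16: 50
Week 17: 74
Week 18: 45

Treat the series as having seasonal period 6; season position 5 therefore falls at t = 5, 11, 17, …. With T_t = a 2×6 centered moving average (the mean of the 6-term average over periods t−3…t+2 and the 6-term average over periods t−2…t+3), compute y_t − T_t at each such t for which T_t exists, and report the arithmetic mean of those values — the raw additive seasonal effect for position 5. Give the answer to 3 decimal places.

Season position 5 occurs at t = 5, 11 (where T_t is defined).
t=5: T_5 = 53.08333; y_5 − T_5 = 68 − 53.08333 = 14.91667
t=11: T_11 = 56.08333; y_11 − T_11 = 71 − 56.08333 = 14.91667
Mean deviation: (14.91667 + 14.91667) / 2 = 14.917

14.917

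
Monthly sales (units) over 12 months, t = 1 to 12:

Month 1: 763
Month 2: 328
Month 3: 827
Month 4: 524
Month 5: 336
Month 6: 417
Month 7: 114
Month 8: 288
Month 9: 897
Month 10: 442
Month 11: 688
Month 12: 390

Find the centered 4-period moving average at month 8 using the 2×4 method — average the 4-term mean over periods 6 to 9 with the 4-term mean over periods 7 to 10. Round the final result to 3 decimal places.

432.125

Sum over 6–9: 417 + 114 + 288 + 897 = 1716
Sum over 7–10: 114 + 288 + 897 + 442 = 1741
CMA at t=8 = (1716 + 1741) / (2·4) = 3457 / 8 = 432.125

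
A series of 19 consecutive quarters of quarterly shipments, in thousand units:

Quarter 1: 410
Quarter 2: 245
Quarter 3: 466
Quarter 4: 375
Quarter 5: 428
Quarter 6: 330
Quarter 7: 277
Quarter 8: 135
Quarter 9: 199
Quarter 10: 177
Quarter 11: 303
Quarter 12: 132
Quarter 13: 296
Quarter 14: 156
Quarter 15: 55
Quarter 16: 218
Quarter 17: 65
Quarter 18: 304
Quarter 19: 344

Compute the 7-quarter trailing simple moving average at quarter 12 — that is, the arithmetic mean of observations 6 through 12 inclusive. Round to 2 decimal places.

221.86

Sum of periods 6–12: 330 + 277 + 135 + 199 + 177 + 303 + 132 = 1553
Divide by 7: 1553 / 7 = 221.86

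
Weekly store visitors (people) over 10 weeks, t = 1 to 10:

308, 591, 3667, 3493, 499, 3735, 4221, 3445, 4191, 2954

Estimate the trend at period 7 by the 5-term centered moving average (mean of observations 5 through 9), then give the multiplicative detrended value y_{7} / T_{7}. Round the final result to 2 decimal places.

1.31

Trend T_7 = (499 + 3735 + 4221 + 3445 + 4191) / 5 = 16091/5 = 3218.2000
Ratio to trend: 4221 / 3218.2000 = 1.31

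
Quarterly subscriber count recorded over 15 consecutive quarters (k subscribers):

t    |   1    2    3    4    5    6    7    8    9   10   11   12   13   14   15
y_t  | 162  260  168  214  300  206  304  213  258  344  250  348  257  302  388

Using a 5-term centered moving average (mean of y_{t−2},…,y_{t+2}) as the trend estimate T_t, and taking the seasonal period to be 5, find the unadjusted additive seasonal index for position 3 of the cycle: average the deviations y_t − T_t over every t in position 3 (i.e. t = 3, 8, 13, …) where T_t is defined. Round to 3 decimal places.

Season position 3 occurs at t = 3, 8, 13 (where T_t is defined).
t=3: T_3 = 220.80000; y_3 − T_3 = 168 − 220.80000 = -52.80000
t=8: T_8 = 265.00000; y_8 − T_8 = 213 − 265.00000 = -52.00000
t=13: T_13 = 309.00000; y_13 − T_13 = 257 − 309.00000 = -52.00000
Mean deviation: (-52.80000 + -52.00000 + -52.00000) / 3 = -52.267

-52.267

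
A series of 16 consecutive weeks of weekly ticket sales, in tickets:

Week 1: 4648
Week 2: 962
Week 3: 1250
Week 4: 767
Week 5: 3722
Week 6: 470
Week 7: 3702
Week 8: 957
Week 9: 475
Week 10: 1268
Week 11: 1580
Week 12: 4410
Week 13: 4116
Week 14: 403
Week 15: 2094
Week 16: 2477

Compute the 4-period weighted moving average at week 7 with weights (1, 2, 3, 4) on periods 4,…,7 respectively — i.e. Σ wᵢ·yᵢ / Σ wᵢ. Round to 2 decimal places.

2442.90

Weighted sum: 1·767 + 2·3722 + 3·470 + 4·3702 = 767 + 7444 + 1410 + 14808 = 24429
Weight total: 1 + 2 + 3 + 4 = 10
WMA = 24429 / 10 = 2442.90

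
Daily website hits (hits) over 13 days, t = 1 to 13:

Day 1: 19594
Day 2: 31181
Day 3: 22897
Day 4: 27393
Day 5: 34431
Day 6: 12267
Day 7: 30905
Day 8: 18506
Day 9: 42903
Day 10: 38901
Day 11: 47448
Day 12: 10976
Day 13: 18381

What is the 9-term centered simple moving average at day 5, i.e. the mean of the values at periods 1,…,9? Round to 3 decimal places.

26675.222

Sum of periods 1–9: 19594 + 31181 + 22897 + 27393 + 34431 + 12267 + 30905 + 18506 + 42903 = 240077
Divide by 9: 240077 / 9 = 26675.222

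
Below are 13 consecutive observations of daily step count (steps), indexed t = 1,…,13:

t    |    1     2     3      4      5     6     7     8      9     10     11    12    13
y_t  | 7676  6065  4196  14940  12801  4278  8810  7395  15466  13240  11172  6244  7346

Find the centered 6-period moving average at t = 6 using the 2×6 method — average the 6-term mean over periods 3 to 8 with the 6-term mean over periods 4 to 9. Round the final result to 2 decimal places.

Sum over 3–8: 4196 + 14940 + 12801 + 4278 + 8810 + 7395 = 52420
Sum over 4–9: 14940 + 12801 + 4278 + 8810 + 7395 + 15466 = 63690
CMA at t=6 = (52420 + 63690) / (2·6) = 116110 / 12 = 9675.83

9675.83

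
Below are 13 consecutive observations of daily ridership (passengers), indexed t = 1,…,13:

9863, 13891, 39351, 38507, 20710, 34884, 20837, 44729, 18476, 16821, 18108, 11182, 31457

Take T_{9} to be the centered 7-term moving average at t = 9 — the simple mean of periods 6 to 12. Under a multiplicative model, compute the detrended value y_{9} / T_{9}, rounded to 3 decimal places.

0.784

Trend T_9 = (34884 + 20837 + 44729 + 18476 + 16821 + 18108 + 11182) / 7 = 165037/7 = 23576.71429
Ratio to trend: 18476 / 23576.71429 = 0.784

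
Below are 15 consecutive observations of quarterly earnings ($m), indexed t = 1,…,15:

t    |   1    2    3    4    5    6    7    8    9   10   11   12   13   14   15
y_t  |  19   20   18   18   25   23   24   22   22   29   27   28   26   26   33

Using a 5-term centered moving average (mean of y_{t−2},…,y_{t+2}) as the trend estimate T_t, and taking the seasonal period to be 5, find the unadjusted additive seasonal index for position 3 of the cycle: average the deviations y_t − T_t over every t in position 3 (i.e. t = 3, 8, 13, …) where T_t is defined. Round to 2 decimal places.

-2.00

Season position 3 occurs at t = 3, 8, 13 (where T_t is defined).
t=3: T_3 = 20.0000; y_3 − T_3 = 18 − 20.0000 = -2.0000
t=8: T_8 = 24.0000; y_8 − T_8 = 22 − 24.0000 = -2.0000
t=13: T_13 = 28.0000; y_13 − T_13 = 26 − 28.0000 = -2.0000
Mean deviation: (-2.0000 + -2.0000 + -2.0000) / 3 = -2.00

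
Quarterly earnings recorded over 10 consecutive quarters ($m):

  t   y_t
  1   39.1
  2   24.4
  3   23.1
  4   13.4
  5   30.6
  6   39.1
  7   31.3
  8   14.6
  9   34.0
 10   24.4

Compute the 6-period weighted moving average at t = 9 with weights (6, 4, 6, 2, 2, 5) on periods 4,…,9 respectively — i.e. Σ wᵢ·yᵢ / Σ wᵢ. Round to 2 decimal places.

27.97

Weighted sum: 6·13.4 + 4·30.6 + 6·39.1 + 2·31.3 + 2·14.6 + 5·34.0 = 80.4 + 122.4 + 234.6 + 62.6 + 29.2 + 170.0 = 699.2
Weight total: 6 + 4 + 6 + 2 + 2 + 5 = 25
WMA = 699.2 / 25 = 27.97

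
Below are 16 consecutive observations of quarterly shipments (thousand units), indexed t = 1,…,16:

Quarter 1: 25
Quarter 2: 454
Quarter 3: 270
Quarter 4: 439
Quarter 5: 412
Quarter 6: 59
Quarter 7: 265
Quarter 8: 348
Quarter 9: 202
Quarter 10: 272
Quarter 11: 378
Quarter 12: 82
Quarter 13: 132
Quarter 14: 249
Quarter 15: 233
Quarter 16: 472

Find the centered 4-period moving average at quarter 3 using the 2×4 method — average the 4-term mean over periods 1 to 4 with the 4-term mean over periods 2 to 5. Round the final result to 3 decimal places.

Sum over 1–4: 25 + 454 + 270 + 439 = 1188
Sum over 2–5: 454 + 270 + 439 + 412 = 1575
CMA at t=3 = (1188 + 1575) / (2·4) = 2763 / 8 = 345.375

345.375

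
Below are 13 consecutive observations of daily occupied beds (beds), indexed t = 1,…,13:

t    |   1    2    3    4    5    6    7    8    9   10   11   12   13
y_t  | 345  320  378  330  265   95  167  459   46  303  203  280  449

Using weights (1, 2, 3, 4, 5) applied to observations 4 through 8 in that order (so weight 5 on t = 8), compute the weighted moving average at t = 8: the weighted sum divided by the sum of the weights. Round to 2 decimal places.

273.87

Weighted sum: 1·330 + 2·265 + 3·95 + 4·167 + 5·459 = 330 + 530 + 285 + 668 + 2295 = 4108
Weight total: 1 + 2 + 3 + 4 + 5 = 15
WMA = 4108 / 15 = 273.87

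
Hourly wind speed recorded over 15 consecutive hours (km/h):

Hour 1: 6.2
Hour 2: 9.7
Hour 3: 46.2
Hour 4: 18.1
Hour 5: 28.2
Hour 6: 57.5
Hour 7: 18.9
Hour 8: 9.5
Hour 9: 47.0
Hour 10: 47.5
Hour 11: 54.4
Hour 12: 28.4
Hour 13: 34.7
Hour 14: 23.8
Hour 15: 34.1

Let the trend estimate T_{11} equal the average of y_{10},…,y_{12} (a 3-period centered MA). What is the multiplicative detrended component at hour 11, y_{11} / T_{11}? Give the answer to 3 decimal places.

Trend T_11 = (47.5 + 54.4 + 28.4) / 3 = 130.3/3 = 43.43333
Ratio to trend: 54.4 / 43.43333 = 1.252

1.252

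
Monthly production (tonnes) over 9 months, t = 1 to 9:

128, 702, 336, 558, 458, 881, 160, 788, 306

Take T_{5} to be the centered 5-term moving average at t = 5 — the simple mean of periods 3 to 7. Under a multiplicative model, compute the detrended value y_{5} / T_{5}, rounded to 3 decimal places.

0.957

Trend T_5 = (336 + 558 + 458 + 881 + 160) / 5 = 2393/5 = 478.60000
Ratio to trend: 458 / 478.60000 = 0.957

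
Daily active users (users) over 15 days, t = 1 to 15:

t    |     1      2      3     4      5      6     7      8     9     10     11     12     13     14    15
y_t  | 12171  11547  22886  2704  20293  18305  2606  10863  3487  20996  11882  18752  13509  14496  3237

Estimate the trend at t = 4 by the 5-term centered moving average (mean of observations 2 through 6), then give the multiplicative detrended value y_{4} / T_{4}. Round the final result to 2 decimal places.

0.18

Trend T_4 = (11547 + 22886 + 2704 + 20293 + 18305) / 5 = 75735/5 = 15147.0000
Ratio to trend: 2704 / 15147.0000 = 0.18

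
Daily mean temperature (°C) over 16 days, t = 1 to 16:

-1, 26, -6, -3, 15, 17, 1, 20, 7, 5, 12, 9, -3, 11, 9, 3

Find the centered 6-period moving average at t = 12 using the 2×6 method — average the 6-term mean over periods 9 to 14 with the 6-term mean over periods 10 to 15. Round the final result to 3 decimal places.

7.000

Sum over 9–14: 7 + 5 + 12 + 9 + (-3) + 11 = 41
Sum over 10–15: 5 + 12 + 9 + (-3) + 11 + 9 = 43
CMA at t=12 = (41 + 43) / (2·6) = 84 / 12 = 7.000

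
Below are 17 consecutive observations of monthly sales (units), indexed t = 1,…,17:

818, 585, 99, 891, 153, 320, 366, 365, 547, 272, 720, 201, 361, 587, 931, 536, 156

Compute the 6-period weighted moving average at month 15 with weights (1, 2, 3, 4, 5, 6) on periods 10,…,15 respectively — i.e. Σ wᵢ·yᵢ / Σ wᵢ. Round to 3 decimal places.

Weighted sum: 1·272 + 2·720 + 3·201 + 4·361 + 5·587 + 6·931 = 272 + 1440 + 603 + 1444 + 2935 + 5586 = 12280
Weight total: 1 + 2 + 3 + 4 + 5 + 6 = 21
WMA = 12280 / 21 = 584.762

584.762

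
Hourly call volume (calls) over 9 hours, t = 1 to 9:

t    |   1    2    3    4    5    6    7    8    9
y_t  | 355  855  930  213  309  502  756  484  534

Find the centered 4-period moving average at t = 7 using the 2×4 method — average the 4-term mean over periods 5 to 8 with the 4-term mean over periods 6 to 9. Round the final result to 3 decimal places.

Sum over 5–8: 309 + 502 + 756 + 484 = 2051
Sum over 6–9: 502 + 756 + 484 + 534 = 2276
CMA at t=7 = (2051 + 2276) / (2·4) = 4327 / 8 = 540.875

540.875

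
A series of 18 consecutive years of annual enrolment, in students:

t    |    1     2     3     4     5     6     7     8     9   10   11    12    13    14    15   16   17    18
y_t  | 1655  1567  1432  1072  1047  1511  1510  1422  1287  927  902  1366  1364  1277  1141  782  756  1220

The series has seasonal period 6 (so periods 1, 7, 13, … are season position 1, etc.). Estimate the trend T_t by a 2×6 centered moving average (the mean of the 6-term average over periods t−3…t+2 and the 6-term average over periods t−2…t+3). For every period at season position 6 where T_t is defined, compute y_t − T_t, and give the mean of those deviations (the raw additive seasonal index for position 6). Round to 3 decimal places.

Season position 6 occurs at t = 6, 12 (where T_t is defined).
t=6: T_6 = 1320.25000; y_6 − T_6 = 1511 − 1320.25000 = 190.75000
t=12: T_12 = 1175.00000; y_12 − T_12 = 1366 − 1175.00000 = 191.00000
Mean deviation: (190.75000 + 191.00000) / 2 = 190.875

190.875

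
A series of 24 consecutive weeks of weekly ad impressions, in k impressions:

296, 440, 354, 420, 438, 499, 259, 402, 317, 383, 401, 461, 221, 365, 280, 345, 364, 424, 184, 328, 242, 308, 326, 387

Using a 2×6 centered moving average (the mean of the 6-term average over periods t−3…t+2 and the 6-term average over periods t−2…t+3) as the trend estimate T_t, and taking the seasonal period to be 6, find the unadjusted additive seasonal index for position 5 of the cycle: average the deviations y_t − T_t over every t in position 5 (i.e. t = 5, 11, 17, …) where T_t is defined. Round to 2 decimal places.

Season position 5 occurs at t = 5, 11, 17 (where T_t is defined).
t=5: T_5 = 398.5000; y_5 − T_5 = 438 − 398.5000 = 39.5000
t=11: T_11 = 361.0833; y_11 − T_11 = 401 − 361.0833 = 39.9167
t=17: T_17 = 323.9167; y_17 − T_17 = 364 − 323.9167 = 40.0833
Mean deviation: (39.5000 + 39.9167 + 40.0833) / 3 = 39.83

39.83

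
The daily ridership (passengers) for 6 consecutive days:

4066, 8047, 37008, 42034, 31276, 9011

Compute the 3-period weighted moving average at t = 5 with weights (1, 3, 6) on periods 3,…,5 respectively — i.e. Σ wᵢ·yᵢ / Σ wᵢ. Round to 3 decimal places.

35076.600

Weighted sum: 1·37008 + 3·42034 + 6·31276 = 37008 + 126102 + 187656 = 350766
Weight total: 1 + 3 + 6 = 10
WMA = 350766 / 10 = 35076.600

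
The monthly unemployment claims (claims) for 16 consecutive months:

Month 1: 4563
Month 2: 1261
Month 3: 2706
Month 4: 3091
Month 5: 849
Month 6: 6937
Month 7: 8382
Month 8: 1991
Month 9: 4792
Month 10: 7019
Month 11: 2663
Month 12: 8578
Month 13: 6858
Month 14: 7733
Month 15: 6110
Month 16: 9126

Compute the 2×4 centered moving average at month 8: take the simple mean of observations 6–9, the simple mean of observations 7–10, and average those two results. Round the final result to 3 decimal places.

5535.750

Sum over 6–9: 6937 + 8382 + 1991 + 4792 = 22102
Sum over 7–10: 8382 + 1991 + 4792 + 7019 = 22184
CMA at t=8 = (22102 + 22184) / (2·4) = 44286 / 8 = 5535.750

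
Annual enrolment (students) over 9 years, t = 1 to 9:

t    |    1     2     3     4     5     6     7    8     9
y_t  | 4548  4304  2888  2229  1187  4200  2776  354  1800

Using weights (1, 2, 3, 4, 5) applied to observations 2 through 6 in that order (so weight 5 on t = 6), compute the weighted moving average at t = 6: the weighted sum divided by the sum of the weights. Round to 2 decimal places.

2834.33

Weighted sum: 1·4304 + 2·2888 + 3·2229 + 4·1187 + 5·4200 = 4304 + 5776 + 6687 + 4748 + 21000 = 42515
Weight total: 1 + 2 + 3 + 4 + 5 = 15
WMA = 42515 / 15 = 2834.33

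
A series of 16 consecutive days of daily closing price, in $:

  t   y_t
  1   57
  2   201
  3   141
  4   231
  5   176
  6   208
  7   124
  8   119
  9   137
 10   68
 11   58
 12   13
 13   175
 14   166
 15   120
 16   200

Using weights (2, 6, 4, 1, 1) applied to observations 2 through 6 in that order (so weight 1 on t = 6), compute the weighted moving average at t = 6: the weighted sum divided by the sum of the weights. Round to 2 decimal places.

182.57

Weighted sum: 2·201 + 6·141 + 4·231 + 1·176 + 1·208 = 402 + 846 + 924 + 176 + 208 = 2556
Weight total: 2 + 6 + 4 + 1 + 1 = 14
WMA = 2556 / 14 = 182.57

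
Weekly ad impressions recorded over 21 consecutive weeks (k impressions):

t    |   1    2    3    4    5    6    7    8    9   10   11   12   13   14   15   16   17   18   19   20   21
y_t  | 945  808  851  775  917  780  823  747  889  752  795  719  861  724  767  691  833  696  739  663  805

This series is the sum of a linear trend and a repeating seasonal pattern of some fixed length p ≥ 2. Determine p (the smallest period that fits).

4

First differences y_{t+1} − y_t: -137, 43, -76, 142, -137, 43, -76, 142, -137, 43, …
The difference pattern repeats every 4 terms and not for any smaller step, so p = 4.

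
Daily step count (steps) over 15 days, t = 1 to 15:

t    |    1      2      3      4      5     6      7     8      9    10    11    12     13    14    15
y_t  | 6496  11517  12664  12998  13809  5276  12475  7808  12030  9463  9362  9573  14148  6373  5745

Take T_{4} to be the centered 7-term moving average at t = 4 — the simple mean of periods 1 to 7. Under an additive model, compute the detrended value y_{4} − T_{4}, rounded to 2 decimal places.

Trend T_4 = (6496 + 11517 + 12664 + 12998 + 13809 + 5276 + 12475) / 7 = 75235/7 = 10747.8571
Detrended value: 12998 − 10747.8571 = 2250.14

2250.14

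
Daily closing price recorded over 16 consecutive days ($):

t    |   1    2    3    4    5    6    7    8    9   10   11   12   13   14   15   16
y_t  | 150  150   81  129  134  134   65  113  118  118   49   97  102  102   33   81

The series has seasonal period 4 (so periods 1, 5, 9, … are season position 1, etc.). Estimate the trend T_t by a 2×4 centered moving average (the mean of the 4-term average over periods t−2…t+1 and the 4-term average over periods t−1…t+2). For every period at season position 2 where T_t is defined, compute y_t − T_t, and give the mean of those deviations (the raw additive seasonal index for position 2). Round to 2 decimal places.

20.50

Season position 2 occurs at t = 6, 10, 14 (where T_t is defined).
t=6: T_6 = 113.5000; y_6 − T_6 = 134 − 113.5000 = 20.5000
t=10: T_10 = 97.5000; y_10 − T_10 = 118 − 97.5000 = 20.5000
t=14: T_14 = 81.5000; y_14 − T_14 = 102 − 81.5000 = 20.5000
Mean deviation: (20.5000 + 20.5000 + 20.5000) / 3 = 20.50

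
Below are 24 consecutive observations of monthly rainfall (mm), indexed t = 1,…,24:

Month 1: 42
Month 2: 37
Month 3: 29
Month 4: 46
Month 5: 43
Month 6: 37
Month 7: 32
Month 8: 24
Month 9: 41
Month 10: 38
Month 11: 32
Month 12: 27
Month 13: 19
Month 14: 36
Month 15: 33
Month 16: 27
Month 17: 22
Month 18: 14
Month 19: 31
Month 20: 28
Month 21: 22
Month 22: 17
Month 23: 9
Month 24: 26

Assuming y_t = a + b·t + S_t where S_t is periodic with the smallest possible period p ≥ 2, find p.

5

First differences y_{t+1} − y_t: -5, -8, 17, -3, -6, -5, -8, 17, -3, -6, -5, -8, …
The difference pattern repeats every 5 terms and not for any smaller step, so p = 5.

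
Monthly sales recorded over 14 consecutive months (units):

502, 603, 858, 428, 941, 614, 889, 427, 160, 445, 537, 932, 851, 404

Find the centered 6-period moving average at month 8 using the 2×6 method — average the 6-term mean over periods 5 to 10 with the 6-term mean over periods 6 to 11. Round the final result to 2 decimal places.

Sum over 5–10: 941 + 614 + 889 + 427 + 160 + 445 = 3476
Sum over 6–11: 614 + 889 + 427 + 160 + 445 + 537 = 3072
CMA at t=8 = (3476 + 3072) / (2·6) = 6548 / 12 = 545.67

545.67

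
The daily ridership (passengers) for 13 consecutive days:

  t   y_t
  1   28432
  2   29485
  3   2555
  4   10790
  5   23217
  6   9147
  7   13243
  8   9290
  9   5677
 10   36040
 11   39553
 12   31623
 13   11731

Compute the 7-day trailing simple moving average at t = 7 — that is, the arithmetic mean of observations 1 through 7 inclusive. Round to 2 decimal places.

Sum of periods 1–7: 28432 + 29485 + 2555 + 10790 + 23217 + 9147 + 13243 = 116869
Divide by 7: 116869 / 7 = 16695.57

16695.57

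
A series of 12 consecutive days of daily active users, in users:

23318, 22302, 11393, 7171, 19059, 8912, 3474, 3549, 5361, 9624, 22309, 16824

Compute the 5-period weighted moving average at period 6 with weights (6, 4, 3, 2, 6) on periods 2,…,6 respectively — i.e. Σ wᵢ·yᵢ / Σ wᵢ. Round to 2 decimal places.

13927.95

Weighted sum: 6·22302 + 4·11393 + 3·7171 + 2·19059 + 6·8912 = 133812 + 45572 + 21513 + 38118 + 53472 = 292487
Weight total: 6 + 4 + 3 + 2 + 6 = 21
WMA = 292487 / 21 = 13927.95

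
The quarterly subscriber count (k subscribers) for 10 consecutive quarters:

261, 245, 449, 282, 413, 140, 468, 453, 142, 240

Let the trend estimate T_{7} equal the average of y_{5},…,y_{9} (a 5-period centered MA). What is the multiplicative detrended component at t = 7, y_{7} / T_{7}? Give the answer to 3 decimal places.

Trend T_7 = (413 + 140 + 468 + 453 + 142) / 5 = 1616/5 = 323.20000
Ratio to trend: 468 / 323.20000 = 1.448

1.448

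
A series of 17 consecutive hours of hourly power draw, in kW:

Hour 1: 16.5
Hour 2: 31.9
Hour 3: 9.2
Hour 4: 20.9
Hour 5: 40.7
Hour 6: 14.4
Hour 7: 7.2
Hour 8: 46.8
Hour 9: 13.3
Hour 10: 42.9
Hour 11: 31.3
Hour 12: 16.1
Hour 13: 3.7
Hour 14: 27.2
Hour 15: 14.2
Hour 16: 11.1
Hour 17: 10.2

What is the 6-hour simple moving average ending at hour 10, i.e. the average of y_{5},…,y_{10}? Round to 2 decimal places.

27.55

Sum of periods 5–10: 40.7 + 14.4 + 7.2 + 46.8 + 13.3 + 42.9 = 165.3
Divide by 6: 165.3 / 6 = 27.55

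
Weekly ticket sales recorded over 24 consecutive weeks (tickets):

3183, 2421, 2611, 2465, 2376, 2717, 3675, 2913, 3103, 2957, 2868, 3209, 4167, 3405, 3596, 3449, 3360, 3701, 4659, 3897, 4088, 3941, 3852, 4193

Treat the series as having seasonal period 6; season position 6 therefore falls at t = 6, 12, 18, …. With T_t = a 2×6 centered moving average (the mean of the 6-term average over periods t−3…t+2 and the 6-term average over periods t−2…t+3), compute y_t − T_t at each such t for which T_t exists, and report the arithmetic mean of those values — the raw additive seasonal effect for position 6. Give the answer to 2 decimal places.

-116.92

Season position 6 occurs at t = 6, 12, 18 (where T_t is defined).
t=6: T_6 = 2833.8333; y_6 − T_6 = 2717 − 2833.8333 = -116.8333
t=12: T_12 = 3325.9167; y_12 − T_12 = 3209 − 3325.9167 = -116.9167
t=18: T_18 = 3818.0000; y_18 − T_18 = 3701 − 3818.0000 = -117.0000
Mean deviation: (-116.8333 + -116.9167 + -117.0000) / 3 = -116.92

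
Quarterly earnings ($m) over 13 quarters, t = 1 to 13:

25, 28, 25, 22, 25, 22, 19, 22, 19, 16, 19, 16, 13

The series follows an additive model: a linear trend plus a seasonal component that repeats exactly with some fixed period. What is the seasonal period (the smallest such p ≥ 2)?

3

First differences y_{t+1} − y_t: 3, -3, -3, 3, -3, -3, 3, -3, …
The difference pattern repeats every 3 terms and not for any smaller step, so p = 3.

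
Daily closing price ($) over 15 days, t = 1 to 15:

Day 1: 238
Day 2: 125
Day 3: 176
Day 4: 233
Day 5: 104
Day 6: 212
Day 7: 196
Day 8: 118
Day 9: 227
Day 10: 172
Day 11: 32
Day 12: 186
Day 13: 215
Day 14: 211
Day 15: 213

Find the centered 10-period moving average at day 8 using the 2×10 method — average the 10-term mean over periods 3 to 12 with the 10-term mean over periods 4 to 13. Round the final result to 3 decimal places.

Sum over 3–12: 176 + 233 + 104 + 212 + 196 + 118 + 227 + 172 + 32 + 186 = 1656
Sum over 4–13: 233 + 104 + 212 + 196 + 118 + 227 + 172 + 32 + 186 + 215 = 1695
CMA at t=8 = (1656 + 1695) / (2·10) = 3351 / 20 = 167.550

167.550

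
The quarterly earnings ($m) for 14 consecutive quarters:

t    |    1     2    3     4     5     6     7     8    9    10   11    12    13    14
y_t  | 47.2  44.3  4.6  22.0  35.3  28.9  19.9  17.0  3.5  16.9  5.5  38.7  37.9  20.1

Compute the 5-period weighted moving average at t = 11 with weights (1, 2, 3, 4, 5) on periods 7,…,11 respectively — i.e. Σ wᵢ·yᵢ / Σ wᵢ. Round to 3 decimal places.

10.633

Weighted sum: 1·19.9 + 2·17.0 + 3·3.5 + 4·16.9 + 5·5.5 = 19.9 + 34.0 + 10.5 + 67.6 + 27.5 = 159.5
Weight total: 1 + 2 + 3 + 4 + 5 = 15
WMA = 159.5 / 15 = 10.633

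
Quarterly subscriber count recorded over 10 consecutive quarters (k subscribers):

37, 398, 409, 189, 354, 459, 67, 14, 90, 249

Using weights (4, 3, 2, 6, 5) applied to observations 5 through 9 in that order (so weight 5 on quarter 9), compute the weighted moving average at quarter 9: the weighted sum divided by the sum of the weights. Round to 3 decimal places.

Weighted sum: 4·354 + 3·459 + 2·67 + 6·14 + 5·90 = 1416 + 1377 + 134 + 84 + 450 = 3461
Weight total: 4 + 3 + 2 + 6 + 5 = 20
WMA = 3461 / 20 = 173.050

173.050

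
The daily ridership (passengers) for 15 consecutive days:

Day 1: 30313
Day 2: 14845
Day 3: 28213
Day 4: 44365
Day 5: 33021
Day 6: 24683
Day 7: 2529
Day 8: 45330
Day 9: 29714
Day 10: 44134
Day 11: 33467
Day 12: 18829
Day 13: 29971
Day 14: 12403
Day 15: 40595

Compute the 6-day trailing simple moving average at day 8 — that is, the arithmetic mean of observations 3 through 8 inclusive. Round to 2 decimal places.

29690.17

Sum of periods 3–8: 28213 + 44365 + 33021 + 24683 + 2529 + 45330 = 178141
Divide by 6: 178141 / 6 = 29690.17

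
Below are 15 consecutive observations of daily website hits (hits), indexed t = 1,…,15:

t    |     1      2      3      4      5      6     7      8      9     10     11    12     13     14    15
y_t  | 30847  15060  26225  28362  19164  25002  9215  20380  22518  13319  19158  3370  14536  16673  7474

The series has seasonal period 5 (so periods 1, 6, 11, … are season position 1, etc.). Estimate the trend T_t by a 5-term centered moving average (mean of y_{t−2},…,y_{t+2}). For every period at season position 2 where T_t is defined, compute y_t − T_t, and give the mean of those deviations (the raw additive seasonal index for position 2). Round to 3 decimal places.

-10041.000

Season position 2 occurs at t = 7, 12 (where T_t is defined).
t=7: T_7 = 19255.80000; y_7 − T_7 = 9215 − 19255.80000 = -10040.80000
t=12: T_12 = 13411.20000; y_12 − T_12 = 3370 − 13411.20000 = -10041.20000
Mean deviation: (-10040.80000 + -10041.20000) / 2 = -10041.000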